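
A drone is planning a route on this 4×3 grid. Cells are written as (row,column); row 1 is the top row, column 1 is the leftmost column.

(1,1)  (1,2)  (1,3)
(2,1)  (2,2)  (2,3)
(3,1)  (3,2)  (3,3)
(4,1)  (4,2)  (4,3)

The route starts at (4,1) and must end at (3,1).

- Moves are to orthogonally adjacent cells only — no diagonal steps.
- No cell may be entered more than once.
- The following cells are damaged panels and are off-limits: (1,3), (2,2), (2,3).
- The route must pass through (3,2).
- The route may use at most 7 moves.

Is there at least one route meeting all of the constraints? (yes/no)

yes

One route that works: (4,1) → (4,2) → (3,2) → (3,1).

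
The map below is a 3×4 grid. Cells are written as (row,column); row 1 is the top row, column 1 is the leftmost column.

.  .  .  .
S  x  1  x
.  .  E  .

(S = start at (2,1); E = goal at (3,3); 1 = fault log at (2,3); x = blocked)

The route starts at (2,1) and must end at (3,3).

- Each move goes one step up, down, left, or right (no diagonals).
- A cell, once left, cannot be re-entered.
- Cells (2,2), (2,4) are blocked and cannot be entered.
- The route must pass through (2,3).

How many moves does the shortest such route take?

Any route passes through (2,3) somewhere between (2,1) and (3,3). Summing Manhattan distances along the two legs ((2,1) → (2,3) → (3,3)) gives a lower bound of 2 + 1 = 3 moves.
That bound ignores the blocked cells. Measuring each leg by the fewest moves that actually steer around them ((2,1)→(2,3): 4; (2,3)→(3,3): 1) raises the lower bound to 5.
A route of 5 moves exists: (2,1) → (1,1) → (1,2) → (1,3) → (2,3) → (3,3).
Since 5 matches that lower bound, it is optimal.

5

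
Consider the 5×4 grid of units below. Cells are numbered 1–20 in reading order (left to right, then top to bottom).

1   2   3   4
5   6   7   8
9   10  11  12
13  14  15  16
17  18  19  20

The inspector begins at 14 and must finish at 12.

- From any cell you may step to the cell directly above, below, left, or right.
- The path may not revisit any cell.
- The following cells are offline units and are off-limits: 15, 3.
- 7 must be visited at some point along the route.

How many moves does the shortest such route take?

5

Any route passes through 7 somewhere between 14 and 12. Summing Manhattan distances along the two legs (14 → 7 → 12) gives a lower bound of 3 + 2 = 5 moves.
A route of 5 moves achieves this: 14 → 10 → 6 → 7 → 11 → 12.
Since 5 matches the lower bound, it is optimal.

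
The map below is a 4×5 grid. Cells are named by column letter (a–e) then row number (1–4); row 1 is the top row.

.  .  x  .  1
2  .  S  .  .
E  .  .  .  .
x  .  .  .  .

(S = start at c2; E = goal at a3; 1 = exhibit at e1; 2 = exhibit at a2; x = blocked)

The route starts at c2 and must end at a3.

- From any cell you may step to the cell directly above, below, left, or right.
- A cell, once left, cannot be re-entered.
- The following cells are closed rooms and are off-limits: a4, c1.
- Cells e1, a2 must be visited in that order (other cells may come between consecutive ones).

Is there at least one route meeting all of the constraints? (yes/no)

One route that works: c2 → d2 → d1 → e1 → e2 → e3 → d3 → c3 → b3 → b2 → a2 → a3.

yes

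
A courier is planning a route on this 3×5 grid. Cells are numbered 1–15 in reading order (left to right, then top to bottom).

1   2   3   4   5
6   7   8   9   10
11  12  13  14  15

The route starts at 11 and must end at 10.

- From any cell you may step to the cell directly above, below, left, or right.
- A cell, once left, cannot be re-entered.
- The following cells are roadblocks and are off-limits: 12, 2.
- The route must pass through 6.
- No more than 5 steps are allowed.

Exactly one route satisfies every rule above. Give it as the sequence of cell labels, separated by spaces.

Any route must reach 6 and still end at 10 within 5 moves, so the order of the required stops is forced.
Route from 11: up 1 to 6, right 4 to 10 — 5 moves in all.
Check: all required cells visited; 5 ≤ 5 moves.

11 6 7 8 9 10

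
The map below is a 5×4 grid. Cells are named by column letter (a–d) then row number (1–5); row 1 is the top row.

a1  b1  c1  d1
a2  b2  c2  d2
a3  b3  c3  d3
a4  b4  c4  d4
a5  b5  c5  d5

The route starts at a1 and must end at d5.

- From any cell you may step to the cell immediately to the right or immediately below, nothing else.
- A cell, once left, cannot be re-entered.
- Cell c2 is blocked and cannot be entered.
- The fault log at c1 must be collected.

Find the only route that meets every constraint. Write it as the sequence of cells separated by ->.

Moves only go right or down, so the column and row indices never decrease.
Route from a1: 3× right (reaching d1), 4× down (reaching d5) — 7 moves in all.
Check: all required cells visited.

a1 -> b1 -> c1 -> d1 -> d2 -> d3 -> d4 -> d5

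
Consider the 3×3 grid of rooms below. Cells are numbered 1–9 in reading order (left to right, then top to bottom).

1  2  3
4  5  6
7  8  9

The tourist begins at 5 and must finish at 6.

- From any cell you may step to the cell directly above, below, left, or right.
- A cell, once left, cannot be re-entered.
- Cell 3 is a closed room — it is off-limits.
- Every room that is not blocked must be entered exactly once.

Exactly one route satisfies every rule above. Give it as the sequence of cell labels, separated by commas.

Need to visit all 8 open cells exactly once, starting at 5 and ending at 6.
Cell 9 has only two open neighbours (6 and 8), so the path must pass straight through it: one of those is the cell it's entered from and the other is where it exits.
Route from 5: up to 2, left to 1, 2× down (reaching 7), 2× right (reaching 9), up to 6 — 7 moves in all.
Check: all 8 open cells covered.

5, 2, 1, 4, 7, 8, 9, 6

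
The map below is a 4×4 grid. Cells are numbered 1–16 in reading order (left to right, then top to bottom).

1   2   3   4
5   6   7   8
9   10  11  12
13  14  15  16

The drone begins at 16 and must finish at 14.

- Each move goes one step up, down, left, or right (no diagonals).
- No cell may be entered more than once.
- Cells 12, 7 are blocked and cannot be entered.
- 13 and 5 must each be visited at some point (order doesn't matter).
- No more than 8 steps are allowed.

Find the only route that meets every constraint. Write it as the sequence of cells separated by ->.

The 8-move cap with required stops at 13, 5 leaves no slack for detours.
Route from 16: left 1 to 15, up 1 to 11, left 1 to 10, up 1 to 6, left 1 to 5, down 2 to 13, right 1 to 14 — 8 moves in all.
Check: all required cells visited; 8 ≤ 8 moves.

16 -> 15 -> 11 -> 10 -> 6 -> 5 -> 9 -> 13 -> 14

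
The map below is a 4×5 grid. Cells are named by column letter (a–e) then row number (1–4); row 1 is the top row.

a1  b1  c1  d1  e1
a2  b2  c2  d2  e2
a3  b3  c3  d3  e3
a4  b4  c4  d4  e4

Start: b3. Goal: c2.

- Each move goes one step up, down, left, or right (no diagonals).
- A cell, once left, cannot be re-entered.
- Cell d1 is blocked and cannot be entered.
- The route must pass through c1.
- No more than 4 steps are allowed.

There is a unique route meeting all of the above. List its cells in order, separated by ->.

The 4-move cap with required stops at c1 leaves no slack for detours.
Route from b3: up 2 to b1, right 1 to c1, down 1 to c2 — 4 moves in all.
Check: all required cells visited; 4 ≤ 4 moves.

b3 -> b2 -> b1 -> c1 -> c2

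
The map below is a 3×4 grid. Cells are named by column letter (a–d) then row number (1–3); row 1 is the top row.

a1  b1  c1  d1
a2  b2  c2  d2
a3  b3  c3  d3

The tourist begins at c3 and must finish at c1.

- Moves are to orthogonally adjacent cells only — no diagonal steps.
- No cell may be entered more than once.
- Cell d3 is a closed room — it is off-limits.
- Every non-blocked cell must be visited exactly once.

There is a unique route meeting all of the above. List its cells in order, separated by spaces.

Need to visit all 11 open cells exactly once, starting at c3 and ending at c1.
Cell d1 has only two open neighbours (d2 and c1), so the path must pass straight through it: one of those is the cell it's entered from and the other is where it exits.
Route from c3: 2× left (reaching a3), 2× up (reaching a1), right to b1, down to b2, 2× right (reaching d2), up to d1, left to c1 — 10 moves in all.
Check: all 11 open cells covered.

c3 b3 a3 a2 a1 b1 b2 c2 d2 d1 c1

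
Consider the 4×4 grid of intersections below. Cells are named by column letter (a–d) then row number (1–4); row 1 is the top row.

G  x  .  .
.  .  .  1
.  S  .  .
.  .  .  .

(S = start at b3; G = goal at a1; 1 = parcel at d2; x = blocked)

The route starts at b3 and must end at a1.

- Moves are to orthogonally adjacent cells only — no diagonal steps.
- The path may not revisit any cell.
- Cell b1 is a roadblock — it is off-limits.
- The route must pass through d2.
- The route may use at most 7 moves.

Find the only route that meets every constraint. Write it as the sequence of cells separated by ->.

b3 -> c3 -> d3 -> d2 -> c2 -> b2 -> a2 -> a1

The budget equals the shortest possible length, so every move has to be on a shortest route through the required cells.
Route from b3: right 2 to d3, up 1 to d2, left 3 to a2, up 1 to a1 — 7 moves in all.
Check: all required cells visited; 7 ≤ 7 moves.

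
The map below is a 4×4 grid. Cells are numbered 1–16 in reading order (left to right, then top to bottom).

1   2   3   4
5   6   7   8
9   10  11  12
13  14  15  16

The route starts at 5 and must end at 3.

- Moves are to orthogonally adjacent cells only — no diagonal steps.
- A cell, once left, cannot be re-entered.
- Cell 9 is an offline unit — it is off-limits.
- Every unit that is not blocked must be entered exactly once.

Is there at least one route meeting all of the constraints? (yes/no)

Cell 13 has only one open neighbour but is neither the start nor the goal, so a Hamiltonian route would have to both enter and leave it through the same neighbour — impossible without revisiting.

no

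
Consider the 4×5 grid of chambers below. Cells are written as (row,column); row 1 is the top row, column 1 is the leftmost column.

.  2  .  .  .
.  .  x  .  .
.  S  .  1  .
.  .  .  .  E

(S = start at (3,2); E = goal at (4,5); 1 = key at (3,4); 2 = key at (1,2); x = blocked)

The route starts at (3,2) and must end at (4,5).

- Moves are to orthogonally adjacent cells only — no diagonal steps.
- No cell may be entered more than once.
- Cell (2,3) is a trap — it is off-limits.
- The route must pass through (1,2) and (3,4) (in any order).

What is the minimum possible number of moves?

8

Any route passes through (1,2) and (3,4) in some order between (3,2) and (4,5). Summing Manhattan distances along each leg and taking the cheapest ordering ((3,2) → (1,2) → (3,4) → (4,5)) gives a lower bound of 2 + 4 + 2 = 8 moves.
A route of 8 moves achieves this: (3,2) → (2,2) → (1,2) → (1,3) → (1,4) → (2,4) → (3,4) → (4,4) → (4,5).
Since 8 matches the lower bound, it is optimal.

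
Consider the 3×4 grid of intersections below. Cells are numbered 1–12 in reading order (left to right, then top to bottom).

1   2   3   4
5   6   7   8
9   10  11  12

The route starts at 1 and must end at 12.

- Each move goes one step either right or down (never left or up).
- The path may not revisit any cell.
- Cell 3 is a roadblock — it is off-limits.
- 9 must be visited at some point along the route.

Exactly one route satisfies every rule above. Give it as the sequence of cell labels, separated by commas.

Moves only go right or down, so the column and row indices never decrease.
Route from 1: down 2 to 9, right 3 to 12 — 5 moves in all.
Check: all required cells visited.

1, 5, 9, 10, 11, 12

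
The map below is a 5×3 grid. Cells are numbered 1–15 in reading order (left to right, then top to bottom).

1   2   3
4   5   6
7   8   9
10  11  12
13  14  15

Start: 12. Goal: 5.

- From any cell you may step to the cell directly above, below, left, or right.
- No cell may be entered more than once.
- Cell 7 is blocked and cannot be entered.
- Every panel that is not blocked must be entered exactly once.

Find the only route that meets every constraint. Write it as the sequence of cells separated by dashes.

12 - 15 - 14 - 13 - 10 - 11 - 8 - 9 - 6 - 3 - 2 - 1 - 4 - 5

Need to visit all 14 open cells exactly once, starting at 12 and ending at 5.
Cell 3 has only two open neighbours (6 and 2), so the path must pass straight through it: one of those is the cell it's entered from and the other is where it exits.
Route from 12: down to 15, 2× left (reaching 13), up to 10, right to 11, up to 8, right to 9, 2× up (reaching 3), 2× left (reaching 1), down to 4, right to 5 — 13 moves in all.
Check: all 14 open cells covered.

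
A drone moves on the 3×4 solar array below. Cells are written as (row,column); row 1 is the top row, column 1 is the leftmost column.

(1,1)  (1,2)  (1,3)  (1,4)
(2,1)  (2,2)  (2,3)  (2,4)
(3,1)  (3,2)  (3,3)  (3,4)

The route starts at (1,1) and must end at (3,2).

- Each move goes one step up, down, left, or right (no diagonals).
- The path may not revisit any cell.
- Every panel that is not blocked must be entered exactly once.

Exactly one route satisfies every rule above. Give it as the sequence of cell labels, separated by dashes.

Need to visit all 12 open cells exactly once, starting at (1,1) and ending at (3,2).
Cell (3,4) has only two open neighbours ((2,4) and (3,3)), so the path must pass straight through it: one of those is the cell it's entered from and the other is where it exits.
Route from (1,1): right 3 to (1,4), down 2 to (3,4), left 1 to (3,3), up 1 to (2,3), left 2 to (2,1), down 1 to (3,1), right 1 to (3,2) — 11 moves in all.
Check: all 12 open cells covered.

(1,1) - (1,2) - (1,3) - (1,4) - (2,4) - (3,4) - (3,3) - (2,3) - (2,2) - (2,1) - (3,1) - (3,2)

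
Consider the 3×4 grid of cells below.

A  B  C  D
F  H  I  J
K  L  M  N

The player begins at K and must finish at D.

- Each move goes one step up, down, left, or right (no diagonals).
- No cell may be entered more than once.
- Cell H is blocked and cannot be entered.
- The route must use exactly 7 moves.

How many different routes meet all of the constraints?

Need simple routes of exactly 7 moves from K to D (Manhattan distance 5, so 1 moves are spent on a detour and 1 undoing it).
Enumerating: K F A B C I J D | K L M N J I C D.
That gives 2 routes.

2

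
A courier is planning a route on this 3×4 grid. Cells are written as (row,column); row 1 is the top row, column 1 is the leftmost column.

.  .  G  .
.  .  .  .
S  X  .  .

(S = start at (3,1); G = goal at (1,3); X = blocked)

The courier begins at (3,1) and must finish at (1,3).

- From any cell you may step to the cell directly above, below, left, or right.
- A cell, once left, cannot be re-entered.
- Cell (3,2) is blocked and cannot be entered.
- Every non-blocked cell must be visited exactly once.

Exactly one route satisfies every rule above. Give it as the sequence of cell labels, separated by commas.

Need to visit all 11 open cells exactly once, starting at (3,1) and ending at (1,3).
Cell (3,3) has only two open neighbours ((2,3) and (3,4)), so the path must pass straight through it: one of those is the cell it's entered from and the other is where it exits.
Route from (3,1): up 2 to (1,1), right 1 to (1,2), down 1 to (2,2), right 1 to (2,3), down 1 to (3,3), right 1 to (3,4), up 2 to (1,4), left 1 to (1,3) — 10 moves in all.
Check: all 11 open cells covered.

(3,1), (2,1), (1,1), (1,2), (2,2), (2,3), (3,3), (3,4), (2,4), (1,4), (1,3)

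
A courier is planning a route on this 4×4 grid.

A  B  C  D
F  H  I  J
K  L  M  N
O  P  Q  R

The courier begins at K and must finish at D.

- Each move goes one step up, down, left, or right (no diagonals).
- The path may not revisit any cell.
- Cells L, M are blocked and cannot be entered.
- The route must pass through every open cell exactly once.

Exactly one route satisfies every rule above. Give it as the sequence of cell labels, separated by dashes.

K - O - P - Q - R - N - J - I - H - F - A - B - C - D

Need to visit all 14 open cells exactly once, starting at K and ending at D.
Route from K: down 1 to O, right 3 to R, up 2 to J, left 3 to F, up 1 to A, right 3 to D — 13 moves in all.
Check: all 14 open cells covered.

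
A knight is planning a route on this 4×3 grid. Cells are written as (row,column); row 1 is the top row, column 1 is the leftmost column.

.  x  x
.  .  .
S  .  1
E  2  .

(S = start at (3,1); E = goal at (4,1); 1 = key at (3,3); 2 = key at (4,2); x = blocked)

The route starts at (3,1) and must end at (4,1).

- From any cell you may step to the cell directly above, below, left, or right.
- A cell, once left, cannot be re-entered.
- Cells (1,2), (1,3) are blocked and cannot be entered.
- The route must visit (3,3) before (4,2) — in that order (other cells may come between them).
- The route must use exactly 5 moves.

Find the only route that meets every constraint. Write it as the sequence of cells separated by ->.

The waypoints must appear in the order (3,3), (4,2), with no cell reused.
Route from (3,1): right 2 to (3,3), down 1 to (4,3), left 2 to (4,1) — 5 moves in all.
Check: order respected (1 at step 2, 2 at step 4); 5 moves as required.

(3,1) -> (3,2) -> (3,3) -> (4,3) -> (4,2) -> (4,1)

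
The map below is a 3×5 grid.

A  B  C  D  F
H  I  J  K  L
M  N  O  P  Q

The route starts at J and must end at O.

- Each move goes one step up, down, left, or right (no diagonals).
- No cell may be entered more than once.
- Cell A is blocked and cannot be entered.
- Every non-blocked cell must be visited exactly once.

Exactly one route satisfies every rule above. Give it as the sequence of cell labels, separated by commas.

J, K, P, Q, L, F, D, C, B, I, H, M, N, O

Need to visit all 14 open cells exactly once, starting at J and ending at O.
Cell H has only two open neighbours (M and I), so the path must pass straight through it: one of those is the cell it's entered from and the other is where it exits.
Route from J: right 1 to K, down 1 to P, right 1 to Q, up 2 to F, left 3 to B, down 1 to I, left 1 to H, down 1 to M, right 2 to O — 13 moves in all.
Check: all 14 open cells covered.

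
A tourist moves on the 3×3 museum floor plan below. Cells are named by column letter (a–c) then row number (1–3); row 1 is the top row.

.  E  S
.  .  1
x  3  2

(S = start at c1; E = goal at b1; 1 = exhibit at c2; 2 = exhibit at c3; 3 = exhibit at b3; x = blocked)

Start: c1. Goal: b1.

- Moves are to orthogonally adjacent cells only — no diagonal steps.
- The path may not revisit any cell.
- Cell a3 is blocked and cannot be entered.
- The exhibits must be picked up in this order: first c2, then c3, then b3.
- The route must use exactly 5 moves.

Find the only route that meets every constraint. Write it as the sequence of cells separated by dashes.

The waypoints must appear in the order c2, c3, b3, with no cell reused.
Route from c1: 2× down (reaching c3), left to b3, 2× up (reaching b1) — 5 moves in all.
Check: order respected (1 at step 1, 2 at step 2, 3 at step 3); 5 moves as required.

c1 - c2 - c3 - b3 - b2 - b1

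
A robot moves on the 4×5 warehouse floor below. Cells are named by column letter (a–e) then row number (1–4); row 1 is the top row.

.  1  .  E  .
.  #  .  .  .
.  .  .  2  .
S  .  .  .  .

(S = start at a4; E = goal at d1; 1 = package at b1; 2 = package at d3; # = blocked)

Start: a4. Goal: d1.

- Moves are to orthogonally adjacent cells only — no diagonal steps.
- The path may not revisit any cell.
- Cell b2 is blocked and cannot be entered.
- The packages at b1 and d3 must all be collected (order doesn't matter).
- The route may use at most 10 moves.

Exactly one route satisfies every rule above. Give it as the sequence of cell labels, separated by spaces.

a4 a3 a2 a1 b1 c1 c2 c3 d3 d2 d1

Any route must reach b1 and d3 and still end at d1 within 10 moves, so the order of the required stops is forced.
Route from a4: 3× up (reaching a1), 2× right (reaching c1), 2× down (reaching c3), right to d3, 2× up (reaching d1) — 10 moves in all.
Check: all required cells visited; 10 ≤ 10 moves.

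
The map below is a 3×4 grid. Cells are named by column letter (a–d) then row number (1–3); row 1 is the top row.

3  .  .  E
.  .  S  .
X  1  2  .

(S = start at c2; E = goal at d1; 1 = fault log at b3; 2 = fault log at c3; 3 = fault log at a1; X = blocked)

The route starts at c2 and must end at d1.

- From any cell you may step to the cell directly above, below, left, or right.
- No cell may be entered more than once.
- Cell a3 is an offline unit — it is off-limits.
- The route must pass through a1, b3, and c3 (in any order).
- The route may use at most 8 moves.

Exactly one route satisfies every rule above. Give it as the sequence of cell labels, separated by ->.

c2 -> c3 -> b3 -> b2 -> a2 -> a1 -> b1 -> c1 -> d1

The budget equals the shortest possible length, so every move has to be on a shortest route through the required cells.
Route from c2: down 1 to c3, left 1 to b3, up 1 to b2, left 1 to a2, up 1 to a1, right 3 to d1 — 8 moves in all.
Check: all required cells visited; 8 ≤ 8 moves.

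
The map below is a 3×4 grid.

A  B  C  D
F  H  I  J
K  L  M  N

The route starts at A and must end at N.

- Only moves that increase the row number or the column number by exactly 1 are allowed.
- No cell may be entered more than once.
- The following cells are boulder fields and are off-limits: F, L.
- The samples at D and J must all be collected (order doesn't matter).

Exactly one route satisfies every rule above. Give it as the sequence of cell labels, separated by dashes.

Moves only go right or down, so the column and row indices never decrease.
Route from A: 3× right (reaching D), 2× down (reaching N) — 5 moves in all.
Check: all required cells visited.

A - B - C - D - J - N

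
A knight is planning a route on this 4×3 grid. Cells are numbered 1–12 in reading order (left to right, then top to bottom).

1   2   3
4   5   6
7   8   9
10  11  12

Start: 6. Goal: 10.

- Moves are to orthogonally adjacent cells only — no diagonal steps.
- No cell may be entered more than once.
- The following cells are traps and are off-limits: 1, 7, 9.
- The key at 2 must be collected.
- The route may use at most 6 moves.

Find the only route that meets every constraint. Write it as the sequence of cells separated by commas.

6, 3, 2, 5, 8, 11, 10

The 6-move cap with required stops at 2 leaves no slack for detours.
Route from 6: up 1 to 3, left 1 to 2, down 3 to 11, left 1 to 10 — 6 moves in all.
Check: all required cells visited; 6 ≤ 6 moves.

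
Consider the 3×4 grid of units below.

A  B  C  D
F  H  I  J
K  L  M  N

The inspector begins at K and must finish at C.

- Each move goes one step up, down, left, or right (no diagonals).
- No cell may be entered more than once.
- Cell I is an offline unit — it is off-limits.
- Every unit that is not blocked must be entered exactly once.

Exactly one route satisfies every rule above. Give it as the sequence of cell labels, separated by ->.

Need to visit all 11 open cells exactly once, starting at K and ending at C.
Route from K: 2× up (reaching A), right to B, 2× down (reaching L), 2× right (reaching N), 2× up (reaching D), left to C — 10 moves in all.
Check: all 11 open cells covered.

K -> F -> A -> B -> H -> L -> M -> N -> J -> D -> C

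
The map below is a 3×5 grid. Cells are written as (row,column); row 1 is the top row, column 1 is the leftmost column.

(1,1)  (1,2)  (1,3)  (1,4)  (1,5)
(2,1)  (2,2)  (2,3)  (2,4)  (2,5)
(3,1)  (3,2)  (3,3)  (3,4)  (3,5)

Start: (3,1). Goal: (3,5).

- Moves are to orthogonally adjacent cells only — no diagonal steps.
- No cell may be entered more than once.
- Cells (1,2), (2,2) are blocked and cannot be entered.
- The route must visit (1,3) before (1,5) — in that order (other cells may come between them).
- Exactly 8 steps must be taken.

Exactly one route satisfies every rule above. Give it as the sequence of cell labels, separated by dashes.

The waypoints must appear in the order (1,3), (1,5), with no cell reused.
Route from (3,1): right 2 to (3,3), up 2 to (1,3), right 2 to (1,5), down 2 to (3,5) — 8 moves in all.
Check: order respected ((1,3) at step 4, (1,5) at step 6); 8 moves as required.

(3,1) - (3,2) - (3,3) - (2,3) - (1,3) - (1,4) - (1,5) - (2,5) - (3,5)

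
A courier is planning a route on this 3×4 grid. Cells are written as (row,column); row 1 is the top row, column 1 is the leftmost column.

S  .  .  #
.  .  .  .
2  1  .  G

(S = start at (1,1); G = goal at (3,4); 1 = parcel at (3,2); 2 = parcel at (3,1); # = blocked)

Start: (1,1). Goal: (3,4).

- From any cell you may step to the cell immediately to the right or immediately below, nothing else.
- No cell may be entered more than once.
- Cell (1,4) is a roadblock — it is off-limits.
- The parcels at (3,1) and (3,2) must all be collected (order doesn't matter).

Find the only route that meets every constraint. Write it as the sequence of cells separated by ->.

Moves only go right or down, so the column and row indices never decrease.
Route from (1,1): 2× down (reaching (3,1)), 3× right (reaching (3,4)) — 5 moves in all.
Check: all required cells visited.

(1,1) -> (2,1) -> (3,1) -> (3,2) -> (3,3) -> (3,4)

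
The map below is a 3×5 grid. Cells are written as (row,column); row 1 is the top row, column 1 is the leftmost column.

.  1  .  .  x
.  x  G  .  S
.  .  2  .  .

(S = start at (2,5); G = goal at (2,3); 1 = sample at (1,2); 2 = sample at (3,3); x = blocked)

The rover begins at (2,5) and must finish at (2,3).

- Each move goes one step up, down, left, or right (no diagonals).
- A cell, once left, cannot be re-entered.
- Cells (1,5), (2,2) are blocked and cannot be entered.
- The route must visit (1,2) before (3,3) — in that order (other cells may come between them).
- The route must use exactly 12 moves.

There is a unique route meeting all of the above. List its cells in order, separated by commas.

The waypoints must appear in the order (1,2), (3,3), with no cell reused.
Route from (2,5): down to (3,5), left to (3,4), 2× up (reaching (1,4)), 3× left (reaching (1,1)), 2× down (reaching (3,1)), 2× right (reaching (3,3)), up to (2,3) — 12 moves in all.
Check: order respected (1 at step 6, 2 at step 11); 12 moves as required.

(2,5), (3,5), (3,4), (2,4), (1,4), (1,3), (1,2), (1,1), (2,1), (3,1), (3,2), (3,3), (2,3)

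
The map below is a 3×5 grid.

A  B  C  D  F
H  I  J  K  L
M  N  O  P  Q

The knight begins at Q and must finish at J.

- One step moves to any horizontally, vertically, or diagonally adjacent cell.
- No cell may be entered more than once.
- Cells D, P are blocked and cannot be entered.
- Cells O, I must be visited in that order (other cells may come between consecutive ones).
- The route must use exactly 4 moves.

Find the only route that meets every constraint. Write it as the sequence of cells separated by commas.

The waypoints must appear in the order O, I, with no cell reused.
Route from Q: up-left to K, down-left to O, up-left to I, right to J — 4 moves in all.
Check: order respected (O at step 2, I at step 3); 4 moves as required.

Q, K, O, I, J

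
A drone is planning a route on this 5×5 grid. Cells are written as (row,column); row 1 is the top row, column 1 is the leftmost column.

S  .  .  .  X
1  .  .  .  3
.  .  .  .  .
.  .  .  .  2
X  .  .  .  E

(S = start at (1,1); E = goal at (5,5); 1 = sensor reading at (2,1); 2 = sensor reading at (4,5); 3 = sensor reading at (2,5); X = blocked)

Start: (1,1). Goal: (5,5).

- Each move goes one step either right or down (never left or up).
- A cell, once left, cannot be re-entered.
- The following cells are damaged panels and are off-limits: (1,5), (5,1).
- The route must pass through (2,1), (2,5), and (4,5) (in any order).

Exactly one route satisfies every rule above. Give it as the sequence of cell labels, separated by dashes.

(1,1) - (2,1) - (2,2) - (2,3) - (2,4) - (2,5) - (3,5) - (4,5) - (5,5)

Moves only go right or down, so the column and row indices never decrease.
Route from (1,1): down to (2,1), 4× right (reaching (2,5)), 3× down (reaching (5,5)) — 8 moves in all.
Check: all required cells visited.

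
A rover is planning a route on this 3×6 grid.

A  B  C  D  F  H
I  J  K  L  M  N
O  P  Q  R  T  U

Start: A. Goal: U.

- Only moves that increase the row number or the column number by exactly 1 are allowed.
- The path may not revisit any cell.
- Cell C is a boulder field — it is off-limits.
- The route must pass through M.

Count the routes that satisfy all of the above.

A right/down-only route from A to U makes exactly 2 down-moves and 5 right-moves in some order.
With no other constraints that would be C(7,2) = 21 routes.
Split at M and multiply the segment counts (each segment already excludes blocked cells): A→M: 2; M→U: 2; product = 4.
That gives 4 routes.

4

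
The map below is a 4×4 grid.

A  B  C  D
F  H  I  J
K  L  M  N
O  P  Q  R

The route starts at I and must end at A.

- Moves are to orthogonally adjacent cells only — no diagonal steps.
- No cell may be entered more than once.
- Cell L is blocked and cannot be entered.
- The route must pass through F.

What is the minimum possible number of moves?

Any route passes through F somewhere between I and A. Summing Manhattan distances along the two legs (I → F → A) gives a lower bound of 2 + 1 = 3 moves.
A route of 3 moves achieves this: I → H → F → A.
Since 3 matches the lower bound, it is optimal.

3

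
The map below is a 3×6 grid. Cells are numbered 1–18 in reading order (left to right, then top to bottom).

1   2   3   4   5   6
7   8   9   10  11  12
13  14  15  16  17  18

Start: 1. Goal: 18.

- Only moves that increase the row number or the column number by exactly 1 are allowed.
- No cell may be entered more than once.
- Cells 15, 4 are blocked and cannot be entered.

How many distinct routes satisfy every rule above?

9

A right/down-only route from 1 to 18 makes exactly 2 down-moves and 5 right-moves in some order.
With no other constraints that would be C(7,2) = 21 routes.
Subtract routes through each blocked cell (inclusion–exclusion for overlaps): − through 4: 6 − through 15: 6 → 9.
That gives 9 routes.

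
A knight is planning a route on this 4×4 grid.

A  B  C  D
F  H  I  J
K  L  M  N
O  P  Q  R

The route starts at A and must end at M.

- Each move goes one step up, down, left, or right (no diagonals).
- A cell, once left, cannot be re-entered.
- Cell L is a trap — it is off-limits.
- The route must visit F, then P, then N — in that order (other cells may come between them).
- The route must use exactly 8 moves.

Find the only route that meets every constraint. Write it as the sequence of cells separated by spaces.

The waypoints must appear in the order F, P, N, with no cell reused.
Route from A: down 3 to O, right 3 to R, up 1 to N, left 1 to M — 8 moves in all.
Check: order respected (F at step 1, P at step 4, N at step 7); 8 moves as required.

A F K O P Q R N M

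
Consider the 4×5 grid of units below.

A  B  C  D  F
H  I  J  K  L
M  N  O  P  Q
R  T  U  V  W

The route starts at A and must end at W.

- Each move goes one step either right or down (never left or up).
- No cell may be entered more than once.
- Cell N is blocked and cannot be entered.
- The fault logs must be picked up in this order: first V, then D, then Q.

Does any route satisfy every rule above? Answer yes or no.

D lies above V, so going from V to D would need an upward move — but moves only go right/down, so V cannot be visited before D.

no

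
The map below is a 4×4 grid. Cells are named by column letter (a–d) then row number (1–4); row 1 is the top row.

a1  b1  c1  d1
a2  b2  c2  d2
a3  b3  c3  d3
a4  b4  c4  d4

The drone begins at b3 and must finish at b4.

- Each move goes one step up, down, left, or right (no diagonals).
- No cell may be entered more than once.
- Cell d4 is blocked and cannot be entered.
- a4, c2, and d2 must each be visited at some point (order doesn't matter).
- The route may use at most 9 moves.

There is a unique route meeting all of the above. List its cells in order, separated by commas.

b3, c3, d3, d2, c2, b2, a2, a3, a4, b4

Any route must reach a4, c2, and d2 and still end at b4 within 9 moves, so the order of the required stops is forced.
Route from b3: right 2 to d3, up 1 to d2, left 3 to a2, down 2 to a4, right 1 to b4 — 9 moves in all.
Check: all required cells visited; 9 ≤ 9 moves.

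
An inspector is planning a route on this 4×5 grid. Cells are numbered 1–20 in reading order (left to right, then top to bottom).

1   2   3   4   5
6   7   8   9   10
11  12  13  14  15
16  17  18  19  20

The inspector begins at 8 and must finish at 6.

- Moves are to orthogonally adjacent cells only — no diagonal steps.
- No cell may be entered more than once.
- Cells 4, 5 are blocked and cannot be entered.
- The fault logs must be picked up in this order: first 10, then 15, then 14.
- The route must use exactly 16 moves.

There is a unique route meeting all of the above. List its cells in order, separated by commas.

The waypoints must appear in the order 10, 15, 14, with no cell reused.
Route from 8: right 2 to 10, down 2 to 20, left 1 to 19, up 1 to 14, left 1 to 13, down 1 to 18, left 2 to 16, up 1 to 11, right 1 to 12, up 2 to 2, left 1 to 1, down 1 to 6 — 16 moves in all.
Check: order respected (10 at step 2, 15 at step 3, 14 at step 6); 16 moves as required.

8, 9, 10, 15, 20, 19, 14, 13, 18, 17, 16, 11, 12, 7, 2, 1, 6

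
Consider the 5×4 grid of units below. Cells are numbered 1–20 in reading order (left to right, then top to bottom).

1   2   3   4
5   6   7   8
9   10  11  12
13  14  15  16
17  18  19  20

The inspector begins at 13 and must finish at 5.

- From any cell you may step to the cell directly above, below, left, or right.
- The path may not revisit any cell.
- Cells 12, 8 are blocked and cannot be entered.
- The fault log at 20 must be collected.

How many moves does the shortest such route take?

10

Any route passes through 20 somewhere between 13 and 5. Summing Manhattan distances along the two legs (13 → 20 → 5) gives a lower bound of 4 + 6 = 10 moves.
A route of 10 moves achieves this: 13 → 17 → 18 → 19 → 20 → 16 → 15 → 11 → 7 → 6 → 5.
Since 10 matches the lower bound, it is optimal.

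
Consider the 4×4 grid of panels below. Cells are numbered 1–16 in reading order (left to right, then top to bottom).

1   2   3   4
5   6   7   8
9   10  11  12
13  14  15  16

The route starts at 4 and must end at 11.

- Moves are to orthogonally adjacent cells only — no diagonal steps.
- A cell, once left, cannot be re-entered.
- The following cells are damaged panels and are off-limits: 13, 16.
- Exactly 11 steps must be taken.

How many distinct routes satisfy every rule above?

Need simple routes of exactly 11 moves from 4 to 11 (Manhattan distance 3, so 4 moves are spent on a detour and 4 undoing it).
Enumerating: 4 8 7 3 2 6 5 9 10 14 15 11 | 4 8 7 3 2 1 5 9 10 14 15 11 | 4 8 7 3 2 1 5 6 10 14 15 11 | 4 8 7 6 2 1 5 9 10 14 15 11 | 4 3 7 6 2 1 5 9 10 14 15 11 | 4 3 2 1 5 9 10 6 7 8 12 11.
That gives 6 routes.

6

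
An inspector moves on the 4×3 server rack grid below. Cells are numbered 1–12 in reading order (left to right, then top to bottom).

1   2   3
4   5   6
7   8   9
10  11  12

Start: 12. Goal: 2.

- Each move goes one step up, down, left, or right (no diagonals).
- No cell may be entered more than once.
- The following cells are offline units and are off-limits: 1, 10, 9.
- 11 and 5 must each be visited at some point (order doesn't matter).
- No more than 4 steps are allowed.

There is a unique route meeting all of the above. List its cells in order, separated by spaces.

12 11 8 5 2

The 4-move cap with required stops at 11, 5 leaves no slack for detours.
Route from 12: left to 11, 3× up (reaching 2) — 4 moves in all.
Check: all required cells visited; 4 ≤ 4 moves.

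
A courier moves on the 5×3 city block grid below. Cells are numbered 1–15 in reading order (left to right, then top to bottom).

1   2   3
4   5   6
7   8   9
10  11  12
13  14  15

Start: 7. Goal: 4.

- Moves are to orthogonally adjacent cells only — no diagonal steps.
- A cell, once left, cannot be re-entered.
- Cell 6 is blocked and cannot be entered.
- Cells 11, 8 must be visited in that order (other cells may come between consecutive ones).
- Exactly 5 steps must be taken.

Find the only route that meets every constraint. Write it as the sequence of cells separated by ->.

The waypoints must appear in the order 11, 8, with no cell reused.
Route from 7: down to 10, right to 11, 2× up (reaching 5), left to 4 — 5 moves in all.
Check: order respected (11 at step 2, 8 at step 3); 5 moves as required.

7 -> 10 -> 11 -> 8 -> 5 -> 4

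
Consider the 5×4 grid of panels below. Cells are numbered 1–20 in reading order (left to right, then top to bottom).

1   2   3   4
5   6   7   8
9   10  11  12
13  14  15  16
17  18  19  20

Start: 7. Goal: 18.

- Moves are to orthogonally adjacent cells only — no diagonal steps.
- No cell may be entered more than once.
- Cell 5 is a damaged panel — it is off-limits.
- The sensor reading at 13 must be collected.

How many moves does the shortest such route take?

Any route passes through 13 somewhere between 7 and 18. Summing Manhattan distances along the two legs (7 → 13 → 18) gives a lower bound of 4 + 2 = 6 moves.
A route of 6 moves achieves this: 7 → 11 → 15 → 14 → 13 → 17 → 18.
Since 6 matches the lower bound, it is optimal.

6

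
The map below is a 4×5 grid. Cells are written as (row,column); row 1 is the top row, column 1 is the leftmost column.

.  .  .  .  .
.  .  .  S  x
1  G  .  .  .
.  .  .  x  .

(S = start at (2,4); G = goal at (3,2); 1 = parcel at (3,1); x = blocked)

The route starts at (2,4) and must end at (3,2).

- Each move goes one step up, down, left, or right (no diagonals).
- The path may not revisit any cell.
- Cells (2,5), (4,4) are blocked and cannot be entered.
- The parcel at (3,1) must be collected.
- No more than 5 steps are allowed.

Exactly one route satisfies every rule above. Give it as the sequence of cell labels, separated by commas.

The 5-move cap with required stops at (3,1) leaves no slack for detours.
Route from (2,4): 3× left (reaching (2,1)), down to (3,1), right to (3,2) — 5 moves in all.
Check: all required cells visited; 5 ≤ 5 moves.

(2,4), (2,3), (2,2), (2,1), (3,1), (3,2)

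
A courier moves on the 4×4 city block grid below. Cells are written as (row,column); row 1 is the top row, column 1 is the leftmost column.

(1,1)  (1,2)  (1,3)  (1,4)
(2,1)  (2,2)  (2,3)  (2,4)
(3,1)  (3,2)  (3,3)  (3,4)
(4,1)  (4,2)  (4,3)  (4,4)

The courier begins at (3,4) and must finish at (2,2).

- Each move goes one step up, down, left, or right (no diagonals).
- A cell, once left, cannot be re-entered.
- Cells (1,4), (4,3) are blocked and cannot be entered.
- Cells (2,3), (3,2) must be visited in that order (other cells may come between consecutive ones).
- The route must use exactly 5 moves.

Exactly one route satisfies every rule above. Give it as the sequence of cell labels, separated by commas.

(3,4), (2,4), (2,3), (3,3), (3,2), (2,2)

The waypoints must appear in the order (2,3), (3,2), with no cell reused.
Route from (3,4): up to (2,4), left to (2,3), down to (3,3), left to (3,2), up to (2,2) — 5 moves in all.
Check: order respected ((2,3) at step 2, (3,2) at step 4); 5 moves as required.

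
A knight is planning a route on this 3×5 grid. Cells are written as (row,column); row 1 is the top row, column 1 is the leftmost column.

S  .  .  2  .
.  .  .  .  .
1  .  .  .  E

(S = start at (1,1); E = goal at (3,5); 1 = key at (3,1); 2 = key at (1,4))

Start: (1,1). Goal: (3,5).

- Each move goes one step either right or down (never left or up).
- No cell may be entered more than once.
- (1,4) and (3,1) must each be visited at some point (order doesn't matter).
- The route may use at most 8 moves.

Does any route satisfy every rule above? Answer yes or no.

no

(3,1) is below but to the left of (1,4): going (1,4) → (3,1) would need a leftward move and (3,1) → (1,4) an upward move, so no right/down-only route can visit both required cells.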